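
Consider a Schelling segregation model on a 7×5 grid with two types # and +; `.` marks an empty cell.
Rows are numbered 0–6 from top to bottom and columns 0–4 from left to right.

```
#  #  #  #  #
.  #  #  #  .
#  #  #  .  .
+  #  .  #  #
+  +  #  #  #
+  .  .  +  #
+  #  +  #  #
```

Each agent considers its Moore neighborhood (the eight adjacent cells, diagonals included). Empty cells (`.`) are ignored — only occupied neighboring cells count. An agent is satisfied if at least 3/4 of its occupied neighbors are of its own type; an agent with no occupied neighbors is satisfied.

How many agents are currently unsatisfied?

(0,0)# 2/2 ✓
(0,1)# 4/4 ✓
(0,2)# 5/5 ✓
(0,3)# 4/4 ✓
(0,4)# 2/2 ✓
(1,1)# 7/7 ✓
(1,2)# 7/7 ✓
(1,3)# 5/5 ✓
(2,0)# 3/4 ✓
(2,1)# 5/6 ✓
(2,2)# 6/6 ✓
(3,0)+ 2/5 ✗
(3,1)# 4/7 ✗
(3,3)# 5/5 ✓
(3,4)# 3/3 ✓
(4,0)+ 3/4 ✓
(4,1)+ 3/5 ✗
(4,2)# 3/5 ✗
(4,3)# 5/6 ✓
(4,4)# 4/5 ✓
(5,0)+ 3/4 ✓
(5,3)+ 1/7 ✗
(5,4)# 4/5 ✓
(6,0)+ 1/2 ✗
(6,1)# 0/3 ✗
(6,2)+ 1/3 ✗
(6,3)# 2/4 ✗
(6,4)# 2/3 ✗
Unsatisfied: (3,0), (3,1), (4,1), (4,2), (5,3), (6,0), (6,1), (6,2), (6,3), (6,4) — 10 in total.

10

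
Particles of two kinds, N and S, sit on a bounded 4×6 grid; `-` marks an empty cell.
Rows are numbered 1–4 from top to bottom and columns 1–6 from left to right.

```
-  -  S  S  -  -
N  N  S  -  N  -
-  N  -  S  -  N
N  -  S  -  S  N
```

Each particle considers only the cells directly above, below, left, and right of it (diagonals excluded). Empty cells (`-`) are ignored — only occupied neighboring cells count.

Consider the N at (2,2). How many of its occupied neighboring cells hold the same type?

Occupied neighbors of (2,2): (3,2)=N, (2,1)=N, (2,3)=S.
Same type (N): 2 of 3.

2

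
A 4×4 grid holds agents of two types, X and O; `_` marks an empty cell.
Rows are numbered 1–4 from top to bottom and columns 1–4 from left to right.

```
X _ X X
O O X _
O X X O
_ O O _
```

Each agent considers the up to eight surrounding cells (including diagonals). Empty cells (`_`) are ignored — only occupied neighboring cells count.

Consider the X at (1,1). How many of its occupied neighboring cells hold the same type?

Occupied neighbors of (1,1): (2,1)=O, (2,2)=O.
Same type (X): 0 of 2.

0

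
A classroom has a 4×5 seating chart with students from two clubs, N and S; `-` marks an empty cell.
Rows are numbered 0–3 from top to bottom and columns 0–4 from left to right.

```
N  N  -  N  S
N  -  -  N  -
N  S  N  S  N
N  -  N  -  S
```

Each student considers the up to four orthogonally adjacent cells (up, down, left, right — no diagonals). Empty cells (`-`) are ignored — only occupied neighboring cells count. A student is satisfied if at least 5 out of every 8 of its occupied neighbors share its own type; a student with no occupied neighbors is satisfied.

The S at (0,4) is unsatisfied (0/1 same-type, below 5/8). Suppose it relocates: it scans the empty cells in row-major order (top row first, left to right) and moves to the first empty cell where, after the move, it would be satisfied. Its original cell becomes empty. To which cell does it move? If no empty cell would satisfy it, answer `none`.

Vacating (0,4). Empty cells in order:
  (0,2): 0/2 same-type → still unsatisfied.
  (1,1): 1/3 same-type → still unsatisfied.
  (1,2): 0/2 same-type → still unsatisfied.
  (1,4): 0/2 same-type → still unsatisfied.
  (3,1): 1/3 same-type → still unsatisfied.
  (3,3): 2/3 same-type → satisfied — stop here.

(3,3)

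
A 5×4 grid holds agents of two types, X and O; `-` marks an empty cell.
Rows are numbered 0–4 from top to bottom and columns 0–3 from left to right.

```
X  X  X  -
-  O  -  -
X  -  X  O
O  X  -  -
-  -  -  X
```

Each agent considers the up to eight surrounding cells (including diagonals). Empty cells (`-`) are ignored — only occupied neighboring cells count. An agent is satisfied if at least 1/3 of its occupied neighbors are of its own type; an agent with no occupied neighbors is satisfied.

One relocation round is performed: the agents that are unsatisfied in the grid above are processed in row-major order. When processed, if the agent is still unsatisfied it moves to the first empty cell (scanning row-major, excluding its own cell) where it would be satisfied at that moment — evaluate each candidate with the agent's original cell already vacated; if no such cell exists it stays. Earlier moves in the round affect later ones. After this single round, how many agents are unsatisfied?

0

Initially unsatisfied (in order): (1,1), (2,3), (3,0).
  (1,1) → (1,3).
  (2,3): now satisfied by earlier moves; stays.
  (3,0) → (0,3).
Resulting grid:
X X X O
- - - O
X - X O
- X - -
- - - X
All satisfied now.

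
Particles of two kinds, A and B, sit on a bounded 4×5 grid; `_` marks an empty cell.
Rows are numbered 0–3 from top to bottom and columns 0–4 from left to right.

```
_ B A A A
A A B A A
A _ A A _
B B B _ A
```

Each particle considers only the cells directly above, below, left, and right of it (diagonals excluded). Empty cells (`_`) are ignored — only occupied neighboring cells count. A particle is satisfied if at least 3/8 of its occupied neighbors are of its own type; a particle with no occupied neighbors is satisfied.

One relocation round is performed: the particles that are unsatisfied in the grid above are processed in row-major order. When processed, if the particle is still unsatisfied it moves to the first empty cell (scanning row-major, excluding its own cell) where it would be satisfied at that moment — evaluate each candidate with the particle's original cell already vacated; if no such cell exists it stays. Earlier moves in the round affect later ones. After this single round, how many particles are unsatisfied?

Initially unsatisfied (in order): (0,1), (0,2), (1,1), (1,2), (2,2).
  (0,1): no empty cell satisfies it; stays.
  (0,2) → (0,0).
  (1,1) → (2,1).
  (1,2) → (0,2).
  (2,2): now satisfied by earlier moves; stays.
Resulting grid:
A B B A A
A _ _ A A
A A A A _
B B B _ A
All satisfied now.

0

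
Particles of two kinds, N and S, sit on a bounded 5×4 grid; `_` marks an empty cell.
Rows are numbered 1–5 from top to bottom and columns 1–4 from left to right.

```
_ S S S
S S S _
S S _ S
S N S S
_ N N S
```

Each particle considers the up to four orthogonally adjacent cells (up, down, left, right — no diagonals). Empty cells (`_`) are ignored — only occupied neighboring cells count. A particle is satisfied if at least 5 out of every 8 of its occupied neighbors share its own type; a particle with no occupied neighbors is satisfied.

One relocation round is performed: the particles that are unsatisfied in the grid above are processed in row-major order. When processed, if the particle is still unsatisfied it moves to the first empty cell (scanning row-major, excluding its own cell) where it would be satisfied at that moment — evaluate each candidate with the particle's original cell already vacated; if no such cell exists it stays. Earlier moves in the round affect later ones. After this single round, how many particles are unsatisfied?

0

Initially unsatisfied (in order): (4,1), (4,2), (4,3), (5,3), (5,4).
  (4,1) → (1,1).
  (4,2) → (5,1).
  (4,3) → (2,4).
  (5,3): no empty cell satisfies it; stays.
  (5,4) → (3,3).
Resulting grid:
S S S S
S S S S
S S S S
_ _ _ S
N N N _
All satisfied now.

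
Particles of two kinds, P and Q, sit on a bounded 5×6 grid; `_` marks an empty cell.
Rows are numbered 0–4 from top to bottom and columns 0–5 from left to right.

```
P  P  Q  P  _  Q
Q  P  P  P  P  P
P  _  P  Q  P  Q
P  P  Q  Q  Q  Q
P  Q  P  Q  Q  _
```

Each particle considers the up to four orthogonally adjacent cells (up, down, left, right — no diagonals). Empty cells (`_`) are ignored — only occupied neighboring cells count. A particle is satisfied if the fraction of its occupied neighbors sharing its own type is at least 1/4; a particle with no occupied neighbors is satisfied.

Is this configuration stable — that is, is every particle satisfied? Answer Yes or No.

No

(0,0)P 1/2 satisfied
(0,1)P 2/3 satisfied
(0,2)Q 0/3 not
(0,3)P 1/2 satisfied
(0,5)Q 0/1 not
(1,0)Q 0/3 not
(1,1)P 2/3 satisfied
(1,2)P 3/4 satisfied
(1,3)P 3/4 satisfied
(1,4)P 3/3 satisfied
(1,5)P 1/3 satisfied
(2,0)P 1/2 satisfied
(2,2)P 1/3 satisfied
(2,3)Q 1/4 satisfied
(2,4)P 1/4 satisfied
(2,5)Q 1/3 satisfied
(3,0)P 3/3 satisfied
(3,1)P 1/3 satisfied
(3,2)Q 1/4 satisfied
(3,3)Q 4/4 satisfied
(3,4)Q 3/4 satisfied
(3,5)Q 2/2 satisfied
(4,0)P 1/2 satisfied
(4,1)Q 0/3 not
(4,2)P 0/3 not
(4,3)Q 2/3 satisfied
(4,4)Q 2/2 satisfied
For instance (0,2) has only 0/3 same-type neighbors, below 1/4.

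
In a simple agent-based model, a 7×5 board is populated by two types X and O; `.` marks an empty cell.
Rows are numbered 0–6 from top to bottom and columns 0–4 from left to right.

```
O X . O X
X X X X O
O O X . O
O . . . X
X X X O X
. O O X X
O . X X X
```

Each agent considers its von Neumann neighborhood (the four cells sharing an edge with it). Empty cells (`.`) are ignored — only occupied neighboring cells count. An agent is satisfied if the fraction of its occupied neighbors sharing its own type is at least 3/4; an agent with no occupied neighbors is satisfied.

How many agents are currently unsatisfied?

22

Row 0: (0,0)O 0/2 unhappy · (0,1)X 1/2 unhappy · (0,3)O 0/2 unhappy · (0,4)X 0/2 unhappy
Row 1: (1,0)X 1/3 unhappy · (1,1)X 3/4 ok · (1,2)X 3/3 ok · (1,3)X 1/3 unhappy · (1,4)O 1/3 unhappy
Row 2: (2,0)O 2/3 unhappy · (2,1)O 1/3 unhappy · (2,2)X 1/2 unhappy · (2,4)O 1/2 unhappy
Row 3: (3,0)O 1/2 unhappy · (3,4)X 1/2 unhappy
Row 4: (4,0)X 1/2 unhappy · (4,1)X 2/3 unhappy · (4,2)X 1/3 unhappy · (4,3)O 0/3 unhappy · (4,4)X 2/3 unhappy
Row 5: (5,1)O 1/2 unhappy · (5,2)O 1/4 unhappy · (5,3)X 2/4 unhappy · (5,4)X 3/3 ok
Row 6: (6,0)O 0/0 ok · (6,2)X 1/2 unhappy · (6,3)X 3/3 ok · (6,4)X 2/2 ok
Unsatisfied: (0,0), (0,1), (0,3), (0,4), (1,0), (1,3), (1,4), (2,0), (2,1), (2,2), (2,4), (3,0), (3,4), (4,0), (4,1), (4,2), (4,3), (4,4), (5,1), (5,2), (5,3), (6,2) — 22 in total.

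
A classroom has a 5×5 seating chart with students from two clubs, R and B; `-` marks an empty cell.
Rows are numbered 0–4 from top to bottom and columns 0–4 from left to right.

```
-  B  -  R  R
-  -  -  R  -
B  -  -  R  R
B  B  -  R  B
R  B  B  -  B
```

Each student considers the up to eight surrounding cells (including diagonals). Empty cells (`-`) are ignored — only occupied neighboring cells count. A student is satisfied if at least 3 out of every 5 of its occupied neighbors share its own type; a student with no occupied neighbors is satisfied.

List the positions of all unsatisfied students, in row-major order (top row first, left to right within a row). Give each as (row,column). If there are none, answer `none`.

Row 0: (0,1)B 0/0 ok · (0,3)R 2/2 ok · (0,4)R 2/2 ok
Row 1: (1,3)R 4/4 ok
Row 2: (2,0)B 2/2 ok · (2,3)R 3/4 ok · (2,4)R 3/4 ok
Row 3: (3,0)B 3/4 ok · (3,1)B 4/5 ok · (3,3)R 2/5 unhappy · (3,4)B 1/4 unhappy
Row 4: (4,0)R 0/3 unhappy · (4,1)B 3/4 ok · (4,2)B 2/3 ok · (4,4)B 1/2 unhappy

(3,3), (3,4), (4,0), (4,4)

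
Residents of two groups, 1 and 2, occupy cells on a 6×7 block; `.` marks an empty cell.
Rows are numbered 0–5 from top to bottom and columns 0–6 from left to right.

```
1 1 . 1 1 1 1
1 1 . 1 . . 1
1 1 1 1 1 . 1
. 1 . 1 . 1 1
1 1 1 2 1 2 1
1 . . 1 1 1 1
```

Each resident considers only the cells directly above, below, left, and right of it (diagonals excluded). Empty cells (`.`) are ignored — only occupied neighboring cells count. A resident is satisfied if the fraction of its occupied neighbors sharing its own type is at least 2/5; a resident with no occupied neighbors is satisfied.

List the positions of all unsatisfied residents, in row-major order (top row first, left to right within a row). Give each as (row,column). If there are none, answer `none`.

(4,3), (4,4), (4,5)

(0,0)1 2/2 ✓
(0,1)1 2/2 ✓
(0,3)1 2/2 ✓
(0,4)1 2/2 ✓
(0,5)1 2/2 ✓
(0,6)1 2/2 ✓
(1,0)1 3/3 ✓
(1,1)1 3/3 ✓
(1,3)1 2/2 ✓
(1,6)1 2/2 ✓
(2,0)1 2/2 ✓
(2,1)1 4/4 ✓
(2,2)1 2/2 ✓
(2,3)1 4/4 ✓
(2,4)1 1/1 ✓
(2,6)1 2/2 ✓
(3,1)1 2/2 ✓
(3,3)1 1/2 ✓
(3,5)1 1/2 ✓
(3,6)1 3/3 ✓
(4,0)1 2/2 ✓
(4,1)1 3/3 ✓
(4,2)1 1/2 ✓
(4,3)2 0/4 ✗
(4,4)1 1/3 ✗
(4,5)2 0/4 ✗
(4,6)1 2/3 ✓
(5,0)1 1/1 ✓
(5,3)1 1/2 ✓
(5,4)1 3/3 ✓
(5,5)1 2/3 ✓
(5,6)1 2/2 ✓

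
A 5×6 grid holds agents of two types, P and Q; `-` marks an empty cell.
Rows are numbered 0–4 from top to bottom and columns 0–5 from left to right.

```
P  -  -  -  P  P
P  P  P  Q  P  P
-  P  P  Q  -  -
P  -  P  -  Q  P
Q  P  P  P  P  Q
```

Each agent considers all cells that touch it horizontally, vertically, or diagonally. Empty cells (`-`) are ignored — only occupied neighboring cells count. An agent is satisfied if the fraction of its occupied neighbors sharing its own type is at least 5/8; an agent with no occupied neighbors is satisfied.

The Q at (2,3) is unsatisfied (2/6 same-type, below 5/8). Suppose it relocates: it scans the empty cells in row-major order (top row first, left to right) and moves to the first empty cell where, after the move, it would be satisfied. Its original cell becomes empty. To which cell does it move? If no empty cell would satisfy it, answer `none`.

Vacating (2,3). Empty cells in order:
  (0,1): 0/4 same-type → still unsatisfied.
  (0,2): 1/3 same-type → still unsatisfied.
  (0,3): 1/4 same-type → still unsatisfied.
  (2,0): 0/4 same-type → still unsatisfied.
  (2,4): 2/5 same-type → still unsatisfied.
  (2,5): 1/4 same-type → still unsatisfied.
  (3,1): 1/7 same-type → still unsatisfied.
  (3,3): 1/6 same-type → still unsatisfied.

none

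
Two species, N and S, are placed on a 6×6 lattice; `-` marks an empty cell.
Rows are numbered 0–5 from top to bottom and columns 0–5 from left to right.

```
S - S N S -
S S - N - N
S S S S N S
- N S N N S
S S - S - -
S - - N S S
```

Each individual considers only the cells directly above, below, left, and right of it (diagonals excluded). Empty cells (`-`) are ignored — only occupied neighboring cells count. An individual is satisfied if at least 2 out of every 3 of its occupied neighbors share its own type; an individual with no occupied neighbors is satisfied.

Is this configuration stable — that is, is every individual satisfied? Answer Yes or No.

No

Row 0: (0,0)S 1/1 satisfied · (0,2)S 0/1 not · (0,3)N 1/3 not · (0,4)S 0/1 not
Row 1: (1,0)S 3/3 satisfied · (1,1)S 2/2 satisfied · (1,3)N 1/2 not · (1,5)N 0/1 not
Row 2: (2,0)S 2/2 satisfied · (2,1)S 3/4 satisfied · (2,2)S 3/3 satisfied · (2,3)S 1/4 not · (2,4)N 1/3 not · (2,5)S 1/3 not
Row 3: (3,1)N 0/3 not · (3,2)S 1/3 not · (3,3)N 1/4 not · (3,4)N 2/3 satisfied · (3,5)S 1/2 not
Row 4: (4,0)S 2/2 satisfied · (4,1)S 1/2 not · (4,3)S 0/2 not
Row 5: (5,0)S 1/1 satisfied · (5,3)N 0/2 not · (5,4)S 1/2 not · (5,5)S 1/1 satisfied
For instance (0,2) has only 0/1 same-type neighbors, below 2/3.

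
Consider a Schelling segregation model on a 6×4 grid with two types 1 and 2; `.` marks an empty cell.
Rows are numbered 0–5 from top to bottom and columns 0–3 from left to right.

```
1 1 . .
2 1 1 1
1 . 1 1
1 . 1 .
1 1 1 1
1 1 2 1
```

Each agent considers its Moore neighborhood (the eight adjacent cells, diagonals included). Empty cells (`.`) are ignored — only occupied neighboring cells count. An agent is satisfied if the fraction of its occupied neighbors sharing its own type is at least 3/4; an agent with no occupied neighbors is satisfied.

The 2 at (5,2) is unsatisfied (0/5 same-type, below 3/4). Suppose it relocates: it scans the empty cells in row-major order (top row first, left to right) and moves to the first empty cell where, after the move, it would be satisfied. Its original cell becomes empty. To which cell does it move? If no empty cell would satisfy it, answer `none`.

none

Vacating (5,2). Empty cells in order:
  (0,2): 0/4 same-type → still unsatisfied.
  (0,3): 0/2 same-type → still unsatisfied.
  (2,1): 1/7 same-type → still unsatisfied.
  (3,1): 0/7 same-type → still unsatisfied.
  (3,3): 0/5 same-type → still unsatisfied.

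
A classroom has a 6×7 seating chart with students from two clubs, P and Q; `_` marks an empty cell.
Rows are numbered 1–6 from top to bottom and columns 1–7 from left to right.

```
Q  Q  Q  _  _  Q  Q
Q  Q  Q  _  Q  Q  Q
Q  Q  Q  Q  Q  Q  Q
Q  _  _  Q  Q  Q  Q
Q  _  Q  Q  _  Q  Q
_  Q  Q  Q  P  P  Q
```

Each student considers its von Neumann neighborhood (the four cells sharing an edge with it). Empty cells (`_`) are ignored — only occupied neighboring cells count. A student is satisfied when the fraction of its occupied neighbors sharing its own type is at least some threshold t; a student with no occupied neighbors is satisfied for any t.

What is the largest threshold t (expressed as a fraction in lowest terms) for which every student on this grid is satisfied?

Row 1: (1,1)Q 2/2 · (1,2)Q 3/3 · (1,3)Q 2/2 · (1,6)Q 2/2 · (1,7)Q 2/2
Row 2: (2,1)Q 3/3 · (2,2)Q 4/4 · (2,3)Q 3/3 · (2,5)Q 2/2 · (2,6)Q 4/4 · (2,7)Q 3/3
Row 3: (3,1)Q 3/3 · (3,2)Q 3/3 · (3,3)Q 3/3 · (3,4)Q 3/3 · (3,5)Q 4/4 · (3,6)Q 4/4 · (3,7)Q 3/3
Row 4: (4,1)Q 2/2 · (4,4)Q 3/3 · (4,5)Q 3/3 · (4,6)Q 4/4 · (4,7)Q 3/3
Row 5: (5,1)Q 1/1 · (5,3)Q 2/2 · (5,4)Q 3/3 · (5,6)Q 2/3 · (5,7)Q 3/3
Row 6: (6,2)Q 1/1 · (6,3)Q 3/3 · (6,4)Q 2/3 · (6,5)P 1/2 · (6,6)P 1/3 · (6,7)Q 1/2
The smallest same-type fraction is 1/3 at (6,6), which reduces to 1/3. Any threshold above that leaves this student unsatisfied.

1/3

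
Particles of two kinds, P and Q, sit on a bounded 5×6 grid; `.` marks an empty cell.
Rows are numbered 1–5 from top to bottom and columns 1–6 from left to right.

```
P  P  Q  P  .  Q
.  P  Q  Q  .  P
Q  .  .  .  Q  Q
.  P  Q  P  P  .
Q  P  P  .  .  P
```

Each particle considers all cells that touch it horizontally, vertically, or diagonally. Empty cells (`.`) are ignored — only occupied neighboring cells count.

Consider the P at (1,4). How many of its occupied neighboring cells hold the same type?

0

Occupied neighbors of (1,4): (1,3)=Q, (2,3)=Q, (2,4)=Q.
Same type (P): 0 of 3.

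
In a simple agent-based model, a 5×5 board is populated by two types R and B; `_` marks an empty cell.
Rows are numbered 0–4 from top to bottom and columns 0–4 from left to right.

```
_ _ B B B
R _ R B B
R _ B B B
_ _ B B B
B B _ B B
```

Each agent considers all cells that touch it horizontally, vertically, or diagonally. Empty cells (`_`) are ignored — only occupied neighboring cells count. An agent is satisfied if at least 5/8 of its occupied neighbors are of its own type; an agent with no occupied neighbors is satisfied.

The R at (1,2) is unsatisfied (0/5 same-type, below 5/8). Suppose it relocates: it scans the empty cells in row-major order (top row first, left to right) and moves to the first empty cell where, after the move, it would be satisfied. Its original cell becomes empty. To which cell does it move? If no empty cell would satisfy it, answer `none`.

(0,0)

Vacating (1,2). Empty cells in order:
  (0,0): 1/1 same-type → satisfied — stop here.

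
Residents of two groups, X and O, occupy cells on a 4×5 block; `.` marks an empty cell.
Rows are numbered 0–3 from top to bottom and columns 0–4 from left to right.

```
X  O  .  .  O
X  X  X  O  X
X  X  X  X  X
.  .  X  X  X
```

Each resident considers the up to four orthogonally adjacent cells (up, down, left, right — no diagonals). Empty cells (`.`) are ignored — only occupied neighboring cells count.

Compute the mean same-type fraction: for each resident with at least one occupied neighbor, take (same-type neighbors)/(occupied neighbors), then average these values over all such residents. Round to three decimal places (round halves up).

0.688

Row 0: (0,0)X 1/2 · (0,1)O 0/2 · (0,4)O 0/1
Row 1: (1,0)X 3/3 · (1,1)X 3/4 · (1,2)X 2/3 · (1,3)O 0/3 · (1,4)X 1/3
Row 2: (2,0)X 2/2 · (2,1)X 3/3 · (2,2)X 4/4 · (2,3)X 3/4 · (2,4)X 3/3
Row 3: (3,2)X 2/2 · (3,3)X 3/3 · (3,4)X 2/2
Sum over 16 residents: 1/2 + 0/2 + 0/1 + 3/3 + 3/4 + 2/3 + 0/3 + 1/3 + 2/2 + 3/3 + 4/4 + 3/4 + 3/3 + 2/2 + 3/3 + 2/2 = 11; mean = 11 ÷ 16 = 11/16 = 0.6875 → 0.688.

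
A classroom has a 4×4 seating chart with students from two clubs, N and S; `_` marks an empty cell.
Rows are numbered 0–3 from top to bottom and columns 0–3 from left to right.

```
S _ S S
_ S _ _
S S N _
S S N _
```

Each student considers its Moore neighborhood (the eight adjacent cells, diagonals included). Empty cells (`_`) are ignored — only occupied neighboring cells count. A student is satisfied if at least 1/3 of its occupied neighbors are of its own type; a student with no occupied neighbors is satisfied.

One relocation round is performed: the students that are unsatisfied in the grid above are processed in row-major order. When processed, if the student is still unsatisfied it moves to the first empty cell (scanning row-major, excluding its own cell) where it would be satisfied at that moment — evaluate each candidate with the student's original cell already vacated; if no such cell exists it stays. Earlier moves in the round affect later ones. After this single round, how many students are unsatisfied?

Initially unsatisfied (in order): (2,2).
  (2,2) → (2,3).
Resulting grid:
S _ S S
_ S _ _
S S _ N
S S N _
All satisfied now.

0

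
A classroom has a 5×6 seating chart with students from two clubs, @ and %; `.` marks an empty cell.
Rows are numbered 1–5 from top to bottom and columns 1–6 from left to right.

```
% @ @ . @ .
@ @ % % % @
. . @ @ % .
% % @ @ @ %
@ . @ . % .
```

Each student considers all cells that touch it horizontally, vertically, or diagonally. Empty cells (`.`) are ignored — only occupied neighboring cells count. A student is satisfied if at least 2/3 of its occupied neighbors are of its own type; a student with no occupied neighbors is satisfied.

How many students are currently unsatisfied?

16

Row 1: (1,1)% 0/3 not · (1,2)@ 3/5 not · (1,3)@ 2/4 not · (1,5)@ 1/3 not
Row 2: (2,1)@ 2/3 satisfied · (2,2)@ 4/6 satisfied · (2,3)% 1/6 not · (2,4)% 3/7 not · (2,5)% 2/5 not · (2,6)@ 1/3 not
Row 3: (3,3)@ 4/7 not · (3,4)@ 4/8 not · (3,5)% 3/7 not
Row 4: (4,1)% 1/2 not · (4,2)% 1/5 not · (4,3)@ 4/5 satisfied · (4,4)@ 5/7 satisfied · (4,5)@ 2/5 not · (4,6)% 2/3 satisfied
Row 5: (5,1)@ 0/2 not · (5,3)@ 2/3 satisfied · (5,5)% 1/3 not
Unsatisfied: (1,1), (1,2), (1,3), (1,5), (2,3), (2,4), (2,5), (2,6), (3,3), (3,4), (3,5), (4,1), (4,2), (4,5), (5,1), (5,5) — 16 in total.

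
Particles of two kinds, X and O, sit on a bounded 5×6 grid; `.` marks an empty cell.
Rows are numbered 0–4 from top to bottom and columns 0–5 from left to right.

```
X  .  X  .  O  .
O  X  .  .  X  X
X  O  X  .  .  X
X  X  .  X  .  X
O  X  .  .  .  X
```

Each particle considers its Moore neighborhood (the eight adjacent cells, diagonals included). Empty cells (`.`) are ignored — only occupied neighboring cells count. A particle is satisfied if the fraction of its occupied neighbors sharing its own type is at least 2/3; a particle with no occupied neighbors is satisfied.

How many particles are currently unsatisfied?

Row 0: (0,0)X 1/2 not · (0,2)X 1/1 satisfied · (0,4)O 0/2 not
Row 1: (1,0)O 1/4 not · (1,1)X 4/6 satisfied · (1,4)X 2/3 satisfied · (1,5)X 2/3 satisfied
Row 2: (2,0)X 3/5 not · (2,1)O 1/6 not · (2,2)X 3/4 satisfied · (2,5)X 3/3 satisfied
Row 3: (3,0)X 3/5 not · (3,1)X 4/6 satisfied · (3,3)X 1/1 satisfied · (3,5)X 2/2 satisfied
Row 4: (4,0)O 0/3 not · (4,1)X 2/3 satisfied · (4,5)X 1/1 satisfied
Unsatisfied: (0,0), (0,4), (1,0), (2,0), (2,1), (3,0), (4,0) — 7 in total.

7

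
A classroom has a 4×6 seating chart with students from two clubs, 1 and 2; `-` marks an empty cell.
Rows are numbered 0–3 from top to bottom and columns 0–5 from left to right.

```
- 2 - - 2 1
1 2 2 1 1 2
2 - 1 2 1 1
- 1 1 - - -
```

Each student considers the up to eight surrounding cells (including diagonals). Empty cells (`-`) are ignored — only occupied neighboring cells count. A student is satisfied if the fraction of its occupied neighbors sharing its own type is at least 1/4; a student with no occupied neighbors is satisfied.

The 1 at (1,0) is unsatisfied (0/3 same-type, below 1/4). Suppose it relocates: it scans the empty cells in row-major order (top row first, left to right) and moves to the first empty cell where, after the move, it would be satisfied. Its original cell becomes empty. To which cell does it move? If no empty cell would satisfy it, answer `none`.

Vacating (1,0). Empty cells in order:
  (0,0): 0/2 same-type → still unsatisfied.
  (0,2): 1/4 same-type → satisfied — stop here.

(0,2)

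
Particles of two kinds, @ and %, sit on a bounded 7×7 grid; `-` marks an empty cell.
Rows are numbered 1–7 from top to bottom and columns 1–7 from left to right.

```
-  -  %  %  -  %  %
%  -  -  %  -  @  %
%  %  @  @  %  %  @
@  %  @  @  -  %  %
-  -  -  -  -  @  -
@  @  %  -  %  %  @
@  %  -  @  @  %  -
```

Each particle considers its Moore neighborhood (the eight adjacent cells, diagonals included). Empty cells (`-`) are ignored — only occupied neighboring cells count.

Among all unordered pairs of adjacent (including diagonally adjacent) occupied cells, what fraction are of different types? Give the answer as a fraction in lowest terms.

35/69

Scan each occupied cell's neighbors to the right and below (and the two forward diagonals) so each pair is counted once.
Row 1: %(1,3)–%(1,4)= %(1,3)–%(2,4)= %(1,4)–%(2,4)= %(1,6)–%(1,7)= %(1,6)–@(2,6)≠ %(1,6)–%(2,7)= %(1,7)–%(2,7)= %(1,7)–@(2,6)≠  → 2/8 unlike.
Row 2: %(2,1)–%(3,1)= %(2,1)–%(3,2)= %(2,4)–@(3,4)≠ %(2,4)–%(3,5)= %(2,4)–@(3,3)≠ @(2,6)–%(2,7)≠ @(2,6)–%(3,6)≠ @(2,6)–@(3,7)= @(2,6)–%(3,5)≠ %(2,7)–@(3,7)≠ %(2,7)–%(3,6)=  → 6/11 unlike.
Row 3: %(3,1)–%(3,2)= %(3,1)–@(4,1)≠ %(3,1)–%(4,2)= %(3,2)–@(3,3)≠ %(3,2)–%(4,2)= %(3,2)–@(4,3)≠ %(3,2)–@(4,1)≠ @(3,3)–@(3,4)= @(3,3)–@(4,3)= @(3,3)–@(4,4)= @(3,3)–%(4,2)≠ @(3,4)–%(3,5)≠ @(3,4)–@(4,4)= @(3,4)–@(4,3)= %(3,5)–%(3,6)= %(3,5)–%(4,6)= %(3,5)–@(4,4)≠ %(3,6)–@(3,7)≠ %(3,6)–%(4,6)= %(3,6)–%(4,7)= @(3,7)–%(4,7)≠ @(3,7)–%(4,6)≠  → 10/22 unlike.
Row 4: @(4,1)–%(4,2)≠ %(4,2)–@(4,3)≠ @(4,3)–@(4,4)= %(4,6)–%(4,7)= %(4,6)–@(5,6)≠ %(4,7)–@(5,6)≠  → 4/6 unlike.
Row 5: @(5,6)–%(6,6)≠ @(5,6)–@(6,7)= @(5,6)–%(6,5)≠  → 2/3 unlike.
Row 6: @(6,1)–@(6,2)= @(6,1)–@(7,1)= @(6,1)–%(7,2)≠ @(6,2)–%(6,3)≠ @(6,2)–%(7,2)≠ @(6,2)–@(7,1)= %(6,3)–@(7,4)≠ %(6,3)–%(7,2)= %(6,5)–%(6,6)= %(6,5)–@(7,5)≠ %(6,5)–%(7,6)= %(6,5)–@(7,4)≠ %(6,6)–@(6,7)≠ %(6,6)–%(7,6)= %(6,6)–@(7,5)≠ @(6,7)–%(7,6)≠  → 9/16 unlike.
Row 7: @(7,1)–%(7,2)≠ @(7,4)–@(7,5)= @(7,5)–%(7,6)≠  → 2/3 unlike.
Total adjacent occupied pairs: 69; unlike-type pairs: 35.
35/69 is already in lowest terms.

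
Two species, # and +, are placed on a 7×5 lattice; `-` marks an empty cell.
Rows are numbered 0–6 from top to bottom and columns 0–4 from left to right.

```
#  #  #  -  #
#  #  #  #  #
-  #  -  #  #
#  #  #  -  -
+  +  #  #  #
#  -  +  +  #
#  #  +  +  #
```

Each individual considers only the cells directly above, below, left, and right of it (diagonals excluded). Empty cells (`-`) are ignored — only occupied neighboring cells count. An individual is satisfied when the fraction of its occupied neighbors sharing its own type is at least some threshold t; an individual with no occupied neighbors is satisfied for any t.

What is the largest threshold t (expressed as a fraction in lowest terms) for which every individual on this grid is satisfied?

Row 0: (0,0)# 2/2 · (0,1)# 3/3 · (0,2)# 2/2 · (0,4)# 1/1
Row 1: (1,0)# 2/2 · (1,1)# 4/4 · (1,2)# 3/3 · (1,3)# 3/3 · (1,4)# 3/3
Row 2: (2,1)# 2/2 · (2,3)# 2/2 · (2,4)# 2/2
Row 3: (3,0)# 1/2 · (3,1)# 3/4 · (3,2)# 2/2
Row 4: (4,0)+ 1/3 · (4,1)+ 1/3 · (4,2)# 2/4 · (4,3)# 2/3 · (4,4)# 2/2
Row 5: (5,0)# 1/2 · (5,2)+ 2/3 · (5,3)+ 2/4 · (5,4)# 2/3
Row 6: (6,0)# 2/2 · (6,1)# 1/2 · (6,2)+ 2/3 · (6,3)+ 2/3 · (6,4)# 1/2
The smallest same-type fraction is 1/3 at (4,0), which reduces to 1/3. Any threshold above that leaves this individual unsatisfied.

1/3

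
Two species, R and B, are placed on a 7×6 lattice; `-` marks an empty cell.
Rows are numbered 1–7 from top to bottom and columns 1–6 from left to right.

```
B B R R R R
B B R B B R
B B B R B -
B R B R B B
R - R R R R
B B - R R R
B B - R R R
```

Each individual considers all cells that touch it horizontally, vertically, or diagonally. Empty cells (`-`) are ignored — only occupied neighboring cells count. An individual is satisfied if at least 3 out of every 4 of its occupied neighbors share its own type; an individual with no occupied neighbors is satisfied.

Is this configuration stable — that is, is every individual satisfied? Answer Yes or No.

Row 1: (1,1)B 3/3 ok · (1,2)B 3/5 unhappy · (1,3)R 2/5 unhappy · (1,4)R 3/5 unhappy · (1,5)R 3/5 unhappy · (1,6)R 2/3 unhappy
Row 2: (2,1)B 5/5 ok · (2,2)B 6/8 ok · (2,3)R 3/8 unhappy · (2,4)B 3/8 unhappy · (2,5)B 2/7 unhappy · (2,6)R 2/4 unhappy
Row 3: (3,1)B 4/5 ok · (3,2)B 6/8 ok · (3,3)B 4/8 unhappy · (3,4)R 2/8 unhappy · (3,5)B 4/7 unhappy
Row 4: (4,1)B 2/4 unhappy · (4,2)R 2/7 unhappy · (4,3)B 2/7 unhappy · (4,4)R 4/8 unhappy · (4,5)B 2/7 unhappy · (4,6)B 2/4 unhappy
Row 5: (5,1)R 1/4 unhappy · (5,3)R 4/6 unhappy · (5,4)R 5/7 unhappy · (5,5)R 6/8 ok · (5,6)R 3/5 unhappy
Row 6: (6,1)B 3/4 ok · (6,2)B 3/5 unhappy · (6,4)R 6/6 ok · (6,5)R 8/8 ok · (6,6)R 5/5 ok
Row 7: (7,1)B 3/3 ok · (7,2)B 3/3 ok · (7,4)R 3/3 ok · (7,5)R 5/5 ok · (7,6)R 3/3 ok
For instance (1,2) has only 3/5 same-type neighbors, below 3/4.

No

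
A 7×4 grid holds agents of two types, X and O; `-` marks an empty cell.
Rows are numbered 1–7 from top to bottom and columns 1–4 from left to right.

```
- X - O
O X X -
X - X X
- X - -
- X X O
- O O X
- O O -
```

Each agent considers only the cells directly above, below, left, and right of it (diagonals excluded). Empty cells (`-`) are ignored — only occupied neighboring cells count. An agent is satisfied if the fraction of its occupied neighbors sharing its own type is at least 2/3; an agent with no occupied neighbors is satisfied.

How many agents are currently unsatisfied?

Row 1: (1,2)X 1/1 satisfied · (1,4)O 0/0 satisfied
Row 2: (2,1)O 0/2 not · (2,2)X 2/3 satisfied · (2,3)X 2/2 satisfied
Row 3: (3,1)X 0/1 not · (3,3)X 2/2 satisfied · (3,4)X 1/1 satisfied
Row 4: (4,2)X 1/1 satisfied
Row 5: (5,2)X 2/3 satisfied · (5,3)X 1/3 not · (5,4)O 0/2 not
Row 6: (6,2)O 2/3 satisfied · (6,3)O 2/4 not · (6,4)X 0/2 not
Row 7: (7,2)O 2/2 satisfied · (7,3)O 2/2 satisfied
Unsatisfied: (2,1), (3,1), (5,3), (5,4), (6,3), (6,4) — 6 in total.

6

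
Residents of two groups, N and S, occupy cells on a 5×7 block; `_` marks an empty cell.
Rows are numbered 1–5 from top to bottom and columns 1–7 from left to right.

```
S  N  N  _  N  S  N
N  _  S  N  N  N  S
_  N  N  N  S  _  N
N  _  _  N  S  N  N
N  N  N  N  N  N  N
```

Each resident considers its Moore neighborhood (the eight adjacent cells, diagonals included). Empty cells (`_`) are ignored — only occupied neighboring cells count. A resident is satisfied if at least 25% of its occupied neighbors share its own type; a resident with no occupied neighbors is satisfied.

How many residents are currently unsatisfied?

5

Row 1: (1,1)S 0/2 unhappy · (1,2)N 2/4 ok · (1,3)N 2/3 ok · (1,5)N 3/4 ok · (1,6)S 1/5 unhappy · (1,7)N 1/3 ok
Row 2: (2,1)N 2/3 ok · (2,3)S 0/6 unhappy · (2,4)N 5/7 ok · (2,5)N 4/6 ok · (2,6)N 4/7 ok · (2,7)S 1/4 ok
Row 3: (3,2)N 3/4 ok · (3,3)N 4/5 ok · (3,4)N 4/7 ok · (3,5)S 1/7 unhappy · (3,7)N 3/4 ok
Row 4: (4,1)N 3/3 ok · (4,4)N 5/7 ok · (4,5)S 1/7 unhappy · (4,6)N 5/7 ok · (4,7)N 4/4 ok
Row 5: (5,1)N 2/2 ok · (5,2)N 3/3 ok · (5,3)N 3/3 ok · (5,4)N 3/4 ok · (5,5)N 4/5 ok · (5,6)N 4/5 ok · (5,7)N 3/3 ok
Unsatisfied: (1,1), (1,6), (2,3), (3,5), (4,5) — 5 in total.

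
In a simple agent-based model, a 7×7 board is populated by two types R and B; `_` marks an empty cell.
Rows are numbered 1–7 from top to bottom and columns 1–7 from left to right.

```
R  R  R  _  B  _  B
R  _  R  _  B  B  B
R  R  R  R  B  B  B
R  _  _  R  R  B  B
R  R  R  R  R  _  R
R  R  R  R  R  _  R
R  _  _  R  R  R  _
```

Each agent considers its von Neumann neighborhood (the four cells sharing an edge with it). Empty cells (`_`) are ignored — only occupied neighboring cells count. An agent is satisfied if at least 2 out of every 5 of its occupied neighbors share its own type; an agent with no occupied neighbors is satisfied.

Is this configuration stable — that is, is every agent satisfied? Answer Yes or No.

(1,1)R 2/2 ok
(1,2)R 2/2 ok
(1,3)R 2/2 ok
(1,5)B 1/1 ok
(1,7)B 1/1 ok
(2,1)R 2/2 ok
(2,3)R 2/2 ok
(2,5)B 3/3 ok
(2,6)B 3/3 ok
(2,7)B 3/3 ok
(3,1)R 3/3 ok
(3,2)R 2/2 ok
(3,3)R 3/3 ok
(3,4)R 2/3 ok
(3,5)B 2/4 ok
(3,6)B 4/4 ok
(3,7)B 3/3 ok
(4,1)R 2/2 ok
(4,4)R 3/3 ok
(4,5)R 2/4 ok
(4,6)B 2/3 ok
(4,7)B 2/3 ok
(5,1)R 3/3 ok
(5,2)R 3/3 ok
(5,3)R 3/3 ok
(5,4)R 4/4 ok
(5,5)R 3/3 ok
(5,7)R 1/2 ok
(6,1)R 3/3 ok
(6,2)R 3/3 ok
(6,3)R 3/3 ok
(6,4)R 4/4 ok
(6,5)R 3/3 ok
(6,7)R 1/1 ok
(7,1)R 1/1 ok
(7,4)R 2/2 ok
(7,5)R 3/3 ok
(7,6)R 1/1 ok
All meet the threshold, so the configuration is stable.

Yes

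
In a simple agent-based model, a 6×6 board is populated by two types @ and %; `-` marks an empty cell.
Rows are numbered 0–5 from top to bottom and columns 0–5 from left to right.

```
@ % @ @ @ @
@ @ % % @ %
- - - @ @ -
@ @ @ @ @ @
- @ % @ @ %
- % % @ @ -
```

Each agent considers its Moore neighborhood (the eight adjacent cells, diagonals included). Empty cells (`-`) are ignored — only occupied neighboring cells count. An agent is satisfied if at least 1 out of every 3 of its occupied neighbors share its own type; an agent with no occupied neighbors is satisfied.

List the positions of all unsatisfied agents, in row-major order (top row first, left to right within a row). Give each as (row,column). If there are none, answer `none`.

(0,0)@ 2/3 satisfied
(0,1)% 1/5 not
(0,2)@ 2/5 satisfied
(0,3)@ 3/5 satisfied
(0,4)@ 3/5 satisfied
(0,5)@ 2/3 satisfied
(1,0)@ 2/3 satisfied
(1,1)@ 3/5 satisfied
(1,2)% 2/6 satisfied
(1,3)% 1/7 not
(1,4)@ 5/7 satisfied
(1,5)% 0/4 not
(2,3)@ 5/7 satisfied
(2,4)@ 5/7 satisfied
(3,0)@ 2/2 satisfied
(3,1)@ 3/4 satisfied
(3,2)@ 5/6 satisfied
(3,3)@ 6/7 satisfied
(3,4)@ 6/7 satisfied
(3,5)@ 3/4 satisfied
(4,1)@ 3/6 satisfied
(4,2)% 2/8 not
(4,3)@ 6/8 satisfied
(4,4)@ 6/7 satisfied
(4,5)% 0/4 not
(5,1)% 2/3 satisfied
(5,2)% 2/5 satisfied
(5,3)@ 3/5 satisfied
(5,4)@ 3/4 satisfied

(0,1), (1,3), (1,5), (4,2), (4,5)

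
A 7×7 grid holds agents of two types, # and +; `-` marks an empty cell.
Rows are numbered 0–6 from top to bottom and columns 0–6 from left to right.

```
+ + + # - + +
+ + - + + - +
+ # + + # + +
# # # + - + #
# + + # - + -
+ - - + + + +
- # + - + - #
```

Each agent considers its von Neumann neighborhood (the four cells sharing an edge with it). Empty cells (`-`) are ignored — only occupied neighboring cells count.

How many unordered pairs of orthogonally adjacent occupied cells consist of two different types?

Scan each occupied cell's neighbors to the right and below so each pair is counted once.
From row 0: 2 unlike of 8 pairs (running 2/8).
From row 1: 2 unlike of 7 pairs (running 4/15).
From row 2: 7 unlike of 12 pairs (running 11/27).
From row 3: 5 unlike of 9 pairs (running 16/36).
From row 4: 4 unlike of 6 pairs (running 20/42).
From row 5: 1 unlike of 5 pairs (running 21/47).
From row 6: 1 unlike of 1 pairs (running 22/48).
Total adjacent occupied pairs: 48; unlike-type pairs: 22.

22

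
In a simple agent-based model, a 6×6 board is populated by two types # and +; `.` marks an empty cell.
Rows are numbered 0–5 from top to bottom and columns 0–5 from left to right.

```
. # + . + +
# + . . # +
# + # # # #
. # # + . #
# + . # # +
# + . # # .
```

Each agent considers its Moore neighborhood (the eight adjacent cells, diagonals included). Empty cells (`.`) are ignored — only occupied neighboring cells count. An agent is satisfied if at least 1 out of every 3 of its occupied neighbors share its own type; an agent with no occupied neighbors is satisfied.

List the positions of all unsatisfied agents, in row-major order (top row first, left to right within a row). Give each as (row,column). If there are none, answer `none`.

Row 0: (0,1)# 1/3 ok · (0,2)+ 1/2 ok · (0,4)+ 2/3 ok · (0,5)+ 2/3 ok
Row 1: (1,0)# 2/4 ok · (1,1)+ 2/6 ok · (1,4)# 3/6 ok · (1,5)+ 2/5 ok
Row 2: (2,0)# 2/4 ok · (2,1)+ 1/6 unhappy · (2,2)# 3/6 ok · (2,3)# 4/5 ok · (2,4)# 4/6 ok · (2,5)# 3/4 ok
Row 3: (3,1)# 4/6 ok · (3,2)# 4/7 ok · (3,3)+ 0/6 unhappy · (3,5)# 3/4 ok
Row 4: (4,0)# 2/4 ok · (4,1)+ 1/5 unhappy · (4,3)# 4/5 ok · (4,4)# 4/6 ok · (4,5)+ 0/3 unhappy
Row 5: (5,0)# 1/3 ok · (5,1)+ 1/3 ok · (5,3)# 3/3 ok · (5,4)# 3/4 ok

(2,1), (3,3), (4,1), (4,5)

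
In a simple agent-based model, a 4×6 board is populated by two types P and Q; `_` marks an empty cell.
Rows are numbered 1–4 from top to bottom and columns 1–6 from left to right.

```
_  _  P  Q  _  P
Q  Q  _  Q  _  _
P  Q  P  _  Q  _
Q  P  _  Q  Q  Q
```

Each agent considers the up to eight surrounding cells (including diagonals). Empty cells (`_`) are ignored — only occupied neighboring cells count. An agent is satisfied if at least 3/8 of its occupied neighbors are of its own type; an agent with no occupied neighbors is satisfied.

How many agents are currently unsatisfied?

(1,3)P 0/3 not
(1,4)Q 1/2 satisfied
(1,6)P 0/0 satisfied
(2,1)Q 2/3 satisfied
(2,2)Q 2/5 satisfied
(2,4)Q 2/4 satisfied
(3,1)P 1/5 not
(3,2)Q 3/6 satisfied
(3,3)P 1/5 not
(3,5)Q 4/4 satisfied
(4,1)Q 1/3 not
(4,2)P 2/4 satisfied
(4,4)Q 2/3 satisfied
(4,5)Q 3/3 satisfied
(4,6)Q 2/2 satisfied
Unsatisfied: (1,3), (3,1), (3,3), (4,1) — 4 in total.

4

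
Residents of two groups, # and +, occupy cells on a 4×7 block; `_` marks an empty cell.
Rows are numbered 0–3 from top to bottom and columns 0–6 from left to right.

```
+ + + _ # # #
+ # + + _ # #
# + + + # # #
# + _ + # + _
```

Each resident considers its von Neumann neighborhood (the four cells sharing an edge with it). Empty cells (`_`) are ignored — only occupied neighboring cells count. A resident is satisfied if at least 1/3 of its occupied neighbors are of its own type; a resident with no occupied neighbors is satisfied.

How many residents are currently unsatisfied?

2

(0,0)+ 2/2 ok
(0,1)+ 2/3 ok
(0,2)+ 2/2 ok
(0,4)# 1/1 ok
(0,5)# 3/3 ok
(0,6)# 2/2 ok
(1,0)+ 1/3 ok
(1,1)# 0/4 unhappy
(1,2)+ 3/4 ok
(1,3)+ 2/2 ok
(1,5)# 3/3 ok
(1,6)# 3/3 ok
(2,0)# 1/3 ok
(2,1)+ 2/4 ok
(2,2)+ 3/3 ok
(2,3)+ 3/4 ok
(2,4)# 2/3 ok
(2,5)# 3/4 ok
(2,6)# 2/2 ok
(3,0)# 1/2 ok
(3,1)+ 1/2 ok
(3,3)+ 1/2 ok
(3,4)# 1/3 ok
(3,5)+ 0/2 unhappy
Unsatisfied: (1,1), (3,5) — 2 in total.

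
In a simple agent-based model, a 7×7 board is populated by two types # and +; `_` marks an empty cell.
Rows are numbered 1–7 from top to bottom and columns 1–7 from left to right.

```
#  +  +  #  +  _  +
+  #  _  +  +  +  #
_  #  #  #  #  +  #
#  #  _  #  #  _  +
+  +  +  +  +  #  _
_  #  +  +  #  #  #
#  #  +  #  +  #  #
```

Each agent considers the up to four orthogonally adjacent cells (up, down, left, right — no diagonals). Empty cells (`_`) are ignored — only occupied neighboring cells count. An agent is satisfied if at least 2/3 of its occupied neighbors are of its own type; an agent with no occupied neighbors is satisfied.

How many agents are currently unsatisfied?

25

(1,1)# 0/2 not
(1,2)+ 1/3 not
(1,3)+ 1/2 not
(1,4)# 0/3 not
(1,5)+ 1/2 not
(1,7)+ 0/1 not
(2,1)+ 0/2 not
(2,2)# 1/3 not
(2,4)+ 1/3 not
(2,5)+ 3/4 satisfied
(2,6)+ 2/3 satisfied
(2,7)# 1/3 not
(3,2)# 3/3 satisfied
(3,3)# 2/2 satisfied
(3,4)# 3/4 satisfied
(3,5)# 2/4 not
(3,6)+ 1/3 not
(3,7)# 1/3 not
(4,1)# 1/2 not
(4,2)# 2/3 satisfied
(4,4)# 2/3 satisfied
(4,5)# 2/3 satisfied
(4,7)+ 0/1 not
(5,1)+ 1/2 not
(5,2)+ 2/4 not
(5,3)+ 3/3 satisfied
(5,4)+ 3/4 satisfied
(5,5)+ 1/4 not
(5,6)# 1/2 not
(6,2)# 1/3 not
(6,3)+ 3/4 satisfied
(6,4)+ 2/4 not
(6,5)# 1/4 not
(6,6)# 4/4 satisfied
(6,7)# 2/2 satisfied
(7,1)# 1/1 satisfied
(7,2)# 2/3 satisfied
(7,3)+ 1/3 not
(7,4)# 0/3 not
(7,5)+ 0/3 not
(7,6)# 2/3 satisfied
(7,7)# 2/2 satisfied
Unsatisfied: (1,1), (1,2), (1,3), (1,4), (1,5), (1,7), (2,1), (2,2), (2,4), (2,7), (3,5), (3,6), (3,7), (4,1), (4,7), (5,1), (5,2), (5,5), (5,6), (6,2), (6,4), (6,5), (7,3), (7,4), (7,5) — 25 in total.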